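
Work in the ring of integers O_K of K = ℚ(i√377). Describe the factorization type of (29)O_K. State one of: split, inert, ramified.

Since -377 ≢ 1 mod 4, the ring of integers is ℤ[√-377] with discriminant 4·(-377) = -1508.
Ramification test: 29 | -1508. The prime 29 ramifies in K.

ramified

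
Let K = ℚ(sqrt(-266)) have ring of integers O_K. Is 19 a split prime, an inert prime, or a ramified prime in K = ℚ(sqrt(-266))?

d = -266 ≡ 2 (mod 4), so O_K = ℤ[√-266] and disc(K) = 4d = -1064.
Ramification test: 19 | -1064. The prime 19 ramifies in K.

ramified — (19) = 𝔭²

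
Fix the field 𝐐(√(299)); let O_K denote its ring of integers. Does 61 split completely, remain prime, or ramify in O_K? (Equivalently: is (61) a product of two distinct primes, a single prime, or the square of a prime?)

inert

d = 299 ≡ 3 (mod 4), so O_K = ℤ[√299] and disc(K) = 4d = 1196.
Since gcd(61, 1196) = 1 the prime 61 does not ramify.
(299/61) = 55^30 mod 61 = 60, giving Legendre symbol -1.
Legendre symbol -1 ⇒ 61 is inert.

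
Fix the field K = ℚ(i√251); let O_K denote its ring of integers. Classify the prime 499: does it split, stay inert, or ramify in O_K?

d = -251 ≡ 1 (mod 4), so O_K = ℤ[(1+√-251)/2] and disc(K) = d = -251.
Since gcd(499, -251) = 1 the prime 499 does not ramify.
Compute (-251/499) via Euler: 248^((499-1)/2) mod 499 = 498, so (-251/499) = -1.
d is a non-residue mod p, hence 499 remains inert in O_K.

p is inert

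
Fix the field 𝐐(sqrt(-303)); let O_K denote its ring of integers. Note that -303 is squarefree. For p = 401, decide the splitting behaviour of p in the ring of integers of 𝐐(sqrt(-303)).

splits completely

Since -303 ≡ 1 mod 4, the ring of integers is ℤ[(1+√-303)/2] with discriminant -303.
Since gcd(401, -303) = 1 the prime 401 does not ramify.
Compute (-303/401) via Euler: 98^((401-1)/2) mod 401 = 1, so (-303/401) = 1.
Legendre symbol 1 ⇒ 401 is split.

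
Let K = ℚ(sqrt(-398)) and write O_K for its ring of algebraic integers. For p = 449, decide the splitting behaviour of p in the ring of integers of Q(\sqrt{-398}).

Since -398 ≢ 1 mod 4, the ring of integers is ℤ[√-398] with discriminant 4·(-398) = -1592.
Since gcd(449, -1592) = 1 the prime 449 does not ramify.
(-398/449) = 51^224 mod 449 = 1, giving Legendre symbol 1.
d is a quadratic residue mod p, hence 449 splits in O_K.

splits completely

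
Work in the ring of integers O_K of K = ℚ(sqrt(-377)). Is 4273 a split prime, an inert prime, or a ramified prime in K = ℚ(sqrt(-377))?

Since -377 ≢ 1 mod 4, the ring of integers is ℤ[√-377] with discriminant 4·(-377) = -1508.
4273 ∤ -1508, so 4273 is unramified.
Legendre symbol by Euler's criterion: (-377/4273) ≡ (-377)^2136 ≡ 4272 (mod 4273), i.e. (-377/4273) = -1.
Legendre symbol -1 ⇒ 4273 is inert.

inert — (4273) stays prime in O_K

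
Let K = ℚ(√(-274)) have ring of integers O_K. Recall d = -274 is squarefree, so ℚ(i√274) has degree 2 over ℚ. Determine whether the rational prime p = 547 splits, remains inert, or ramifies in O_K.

-274 mod 4 = 2, hence disc K = 4·(-274) = -1096 and O_K = ℤ[√-274].
disc(K) = -1096 is not divisible by 547; 547 is unramified.
Euler's criterion: (-274)^273 mod 547 = 1. Thus (-274|547) = 1.
Legendre symbol 1 ⇒ 547 is split.

p splits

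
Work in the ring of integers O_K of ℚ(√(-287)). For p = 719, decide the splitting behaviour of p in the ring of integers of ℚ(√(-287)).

Since -287 ≡ 1 mod 4, the ring of integers is ℤ[(1+√-287)/2] with discriminant -287.
Since gcd(719, -287) = 1 the prime 719 does not ramify.
Compute (-287/719) via Euler: 432^((719-1)/2) mod 719 = 1, so (-287/719) = 1.
(-287/719) = 1, so 719 splits.

719 splits in O_K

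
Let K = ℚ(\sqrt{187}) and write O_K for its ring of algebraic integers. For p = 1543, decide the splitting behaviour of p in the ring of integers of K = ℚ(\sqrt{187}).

Since 187 ≢ 1 mod 4, the ring of integers is ℤ[√187] with discriminant 4·187 = 748.
1543 ∤ 748, so 1543 is unramified.
Compute (187/1543) via Euler: 187^((1543-1)/2) mod 1543 = 1542, so (187/1543) = -1.
Legendre symbol -1 ⇒ 1543 is inert.

remains prime (inert)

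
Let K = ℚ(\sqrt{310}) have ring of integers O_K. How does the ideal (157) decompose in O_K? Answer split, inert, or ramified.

d = 310 ≡ 2 (mod 4), so O_K = ℤ[√310] and disc(K) = 4d = 1240.
disc(K) = 1240 is not divisible by 157; 157 is unramified.
Euler's criterion: 310^78 mod 157 = 1. Thus (310|157) = 1.
Legendre symbol 1 ⇒ 157 is split.

p splits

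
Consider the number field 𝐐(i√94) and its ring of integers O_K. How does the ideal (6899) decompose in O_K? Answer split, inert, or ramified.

inert — (6899) stays prime in O_K

-94 mod 4 = 2, hence disc K = 4·(-94) = -376 and O_K = ℤ[√-94].
6899 ∤ -376, so 6899 is unramified.
(-94/6899) = 6805^3449 mod 6899 = 6898, giving Legendre symbol -1.
Legendre symbol -1 ⇒ 6899 is inert.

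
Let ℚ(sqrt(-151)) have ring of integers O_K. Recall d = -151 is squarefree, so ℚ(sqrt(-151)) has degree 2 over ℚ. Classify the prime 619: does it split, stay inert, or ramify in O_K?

inert

Since -151 ≡ 1 mod 4, the ring of integers is ℤ[(1+√-151)/2] with discriminant -151.
Since gcd(619, -151) = 1 the prime 619 does not ramify.
(-151/619) = 468^309 mod 619 = 618, giving Legendre symbol -1.
(-151/619) = -1, so 619 is inert.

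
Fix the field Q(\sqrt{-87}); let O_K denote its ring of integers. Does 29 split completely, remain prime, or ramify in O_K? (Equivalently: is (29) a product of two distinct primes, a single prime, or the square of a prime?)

ramified

d = -87 ≡ 1 (mod 4), so O_K = ℤ[(1+√-87)/2] and disc(K) = d = -87.
29 divides disc(K) = -87, so 29 ramifies.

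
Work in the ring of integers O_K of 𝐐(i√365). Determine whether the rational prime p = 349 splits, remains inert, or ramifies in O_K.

Since -365 ≢ 1 mod 4, the ring of integers is ℤ[√-365] with discriminant 4·(-365) = -1460.
Since gcd(349, -1460) = 1 the prime 349 does not ramify.
Euler's criterion: (-365)^174 mod 349 = 1. Thus (-365|349) = 1.
Legendre symbol 1 ⇒ 349 is split.

349 splits in O_K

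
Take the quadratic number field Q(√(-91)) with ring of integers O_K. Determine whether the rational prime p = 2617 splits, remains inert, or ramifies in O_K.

Since -91 ≡ 1 mod 4, the ring of integers is ℤ[(1+√-91)/2] with discriminant -91.
2617 ∤ -91, so 2617 is unramified.
Compute (-91/2617) via Euler: 2526^((2617-1)/2) mod 2617 = 2616, so (-91/2617) = -1.
Legendre symbol -1 ⇒ 2617 is inert.

inert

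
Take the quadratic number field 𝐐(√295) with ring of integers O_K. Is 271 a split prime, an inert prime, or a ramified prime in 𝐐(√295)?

inert — (271) stays prime in O_K

295 mod 4 = 3, hence disc K = 4·295 = 1180 and O_K = ℤ[√295].
disc(K) = 1180 is not divisible by 271; 271 is unramified.
(295/271) = 24^135 mod 271 = 270, giving Legendre symbol -1.
d is a non-residue mod p, hence 271 remains inert in O_K.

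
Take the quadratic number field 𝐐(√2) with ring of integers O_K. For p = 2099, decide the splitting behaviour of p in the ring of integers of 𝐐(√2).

2 mod 4 = 2, hence disc K = 4·2 = 8 and O_K = ℤ[√2].
disc(K) = 8 is not divisible by 2099; 2099 is unramified.
Legendre symbol by Euler's criterion: (2/2099) ≡ 2^1049 ≡ 2098 (mod 2099), i.e. (2/2099) = -1.
d is a non-residue mod p, hence 2099 remains inert in O_K.

2099 remains inert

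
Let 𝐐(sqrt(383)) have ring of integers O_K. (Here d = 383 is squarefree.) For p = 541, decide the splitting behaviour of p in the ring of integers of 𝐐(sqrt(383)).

p is inert

d = 383 ≡ 3 (mod 4), so O_K = ℤ[√383] and disc(K) = 4d = 1532.
Since gcd(541, 1532) = 1 the prime 541 does not ramify.
Legendre symbol by Euler's criterion: (383/541) ≡ 383^270 ≡ 540 (mod 541), i.e. (383/541) = -1.
Legendre symbol -1 ⇒ 541 is inert.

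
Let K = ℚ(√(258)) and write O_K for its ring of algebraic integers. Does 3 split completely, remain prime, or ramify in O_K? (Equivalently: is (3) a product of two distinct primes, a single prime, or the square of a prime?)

p ramifies

Since 258 ≢ 1 mod 4, the ring of integers is ℤ[√258] with discriminant 4·258 = 1032.
3 divides disc(K) = 1032, so 3 ramifies.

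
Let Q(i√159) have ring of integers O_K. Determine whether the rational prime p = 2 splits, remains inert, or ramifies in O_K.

-159 mod 4 = 1, hence disc K = -159 and O_K = ℤ[(1+√-159)/2].
disc(K) = -159 is not divisible by 2; 2 is unramified.
Checking d mod 8: -159 ≡ 1. Hence 2 is split in O_K.

p splits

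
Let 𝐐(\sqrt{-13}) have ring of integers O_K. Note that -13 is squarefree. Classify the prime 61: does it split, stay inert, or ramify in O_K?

split

-13 mod 4 = 3, hence disc K = 4·(-13) = -52 and O_K = ℤ[√-13].
Since gcd(61, -52) = 1 the prime 61 does not ramify.
Euler's criterion: (-13)^30 mod 61 = 1. Thus (-13|61) = 1.
(-13/61) = 1, so 61 splits.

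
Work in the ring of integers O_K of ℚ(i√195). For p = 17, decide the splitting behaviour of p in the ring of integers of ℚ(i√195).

p splits

d = -195 ≡ 1 (mod 4), so O_K = ℤ[(1+√-195)/2] and disc(K) = d = -195.
disc(K) = -195 is not divisible by 17; 17 is unramified.
Compute (-195/17) via Euler: 9^((17-1)/2) mod 17 = 1, so (-195/17) = 1.
(-195/17) = 1, so 17 splits.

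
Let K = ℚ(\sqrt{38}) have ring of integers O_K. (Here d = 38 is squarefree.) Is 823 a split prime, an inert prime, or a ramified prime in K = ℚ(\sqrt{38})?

38 mod 4 = 2, hence disc K = 4·38 = 152 and O_K = ℤ[√38].
823 ∤ 152, so 823 is unramified.
(38/823) = 38^411 mod 823 = 822, giving Legendre symbol -1.
d is a non-residue mod p, hence 823 remains inert in O_K.

823 remains inert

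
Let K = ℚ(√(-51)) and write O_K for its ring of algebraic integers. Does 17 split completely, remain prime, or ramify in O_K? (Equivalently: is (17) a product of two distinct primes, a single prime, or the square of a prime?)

Since -51 ≡ 1 mod 4, the ring of integers is ℤ[(1+√-51)/2] with discriminant -51.
disc(K) = -51 = 17·(-3), so p = 17 is ramified.

ramified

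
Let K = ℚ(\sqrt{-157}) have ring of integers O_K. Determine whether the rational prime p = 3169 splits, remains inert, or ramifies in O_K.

p is inert

d = -157 ≡ 3 (mod 4), so O_K = ℤ[√-157] and disc(K) = 4d = -628.
3169 ∤ -628, so 3169 is unramified.
Legendre symbol by Euler's criterion: (-157/3169) ≡ (-157)^1584 ≡ 3168 (mod 3169), i.e. (-157/3169) = -1.
d is a non-residue mod p, hence 3169 remains inert in O_K.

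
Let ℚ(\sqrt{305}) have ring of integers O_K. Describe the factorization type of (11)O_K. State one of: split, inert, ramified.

inert

305 mod 4 = 1, hence disc K = 305 and O_K = ℤ[(1+√305)/2].
Since gcd(11, 305) = 1 the prime 11 does not ramify.
(305/11) = 8^5 mod 11 = 10, giving Legendre symbol -1.
Legendre symbol -1 ⇒ 11 is inert.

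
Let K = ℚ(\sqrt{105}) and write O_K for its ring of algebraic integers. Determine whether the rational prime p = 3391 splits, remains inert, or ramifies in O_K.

3391 remains inert

Since 105 ≡ 1 mod 4, the ring of integers is ℤ[(1+√105)/2] with discriminant 105.
3391 ∤ 105, so 3391 is unramified.
Legendre symbol by Euler's criterion: (105/3391) ≡ 105^1695 ≡ 3390 (mod 3391), i.e. (105/3391) = -1.
d is a non-residue mod p, hence 3391 remains inert in O_K.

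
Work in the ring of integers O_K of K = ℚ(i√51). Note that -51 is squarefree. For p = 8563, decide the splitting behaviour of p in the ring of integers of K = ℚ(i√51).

p is inert

d = -51 ≡ 1 (mod 4), so O_K = ℤ[(1+√-51)/2] and disc(K) = d = -51.
8563 ∤ -51, so 8563 is unramified.
(-51/8563) = 8512^4281 mod 8563 = 8562, giving Legendre symbol -1.
Legendre symbol -1 ⇒ 8563 is inert.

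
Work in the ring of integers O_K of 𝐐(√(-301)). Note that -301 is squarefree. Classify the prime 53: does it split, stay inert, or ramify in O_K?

d = -301 ≡ 3 (mod 4), so O_K = ℤ[√-301] and disc(K) = 4d = -1204.
disc(K) = -1204 is not divisible by 53; 53 is unramified.
Compute (-301/53) via Euler: 17^((53-1)/2) mod 53 = 1, so (-301/53) = 1.
d is a quadratic residue mod p, hence 53 splits in O_K.

splits completely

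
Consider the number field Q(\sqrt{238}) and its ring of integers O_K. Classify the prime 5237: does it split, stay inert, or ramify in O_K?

inert — (5237) stays prime in O_K

d = 238 ≡ 2 (mod 4), so O_K = ℤ[√238] and disc(K) = 4d = 952.
5237 ∤ 952, so 5237 is unramified.
Legendre symbol by Euler's criterion: (238/5237) ≡ 238^2618 ≡ 5236 (mod 5237), i.e. (238/5237) = -1.
d is a non-residue mod p, hence 5237 remains inert in O_K.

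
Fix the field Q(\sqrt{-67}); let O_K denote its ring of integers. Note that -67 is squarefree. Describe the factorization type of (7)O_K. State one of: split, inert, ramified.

Since -67 ≡ 1 mod 4, the ring of integers is ℤ[(1+√-67)/2] with discriminant -67.
Since gcd(7, -67) = 1 the prime 7 does not ramify.
Legendre symbol by Euler's criterion: (-67/7) ≡ (-67)^3 ≡ 6 (mod 7), i.e. (-67/7) = -1.
d is a non-residue mod p, hence 7 remains inert in O_K.

p is inert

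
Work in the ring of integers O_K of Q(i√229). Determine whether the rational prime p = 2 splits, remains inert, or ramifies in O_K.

-229 mod 4 = 3, hence disc K = 4·(-229) = -916 and O_K = ℤ[√-229].
Ramification test: 2 | -916. The prime 2 ramifies in K.

p ramifies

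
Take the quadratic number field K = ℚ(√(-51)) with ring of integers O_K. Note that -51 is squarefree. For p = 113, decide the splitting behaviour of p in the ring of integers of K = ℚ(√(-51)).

d = -51 ≡ 1 (mod 4), so O_K = ℤ[(1+√-51)/2] and disc(K) = d = -51.
113 ∤ -51, so 113 is unramified.
Legendre symbol by Euler's criterion: (-51/113) ≡ (-51)^56 ≡ 1 (mod 113), i.e. (-51/113) = 1.
Legendre symbol 1 ⇒ 113 is split.

split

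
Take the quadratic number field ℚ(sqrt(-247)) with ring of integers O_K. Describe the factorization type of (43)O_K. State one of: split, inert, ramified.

d = -247 ≡ 1 (mod 4), so O_K = ℤ[(1+√-247)/2] and disc(K) = d = -247.
Since gcd(43, -247) = 1 the prime 43 does not ramify.
Compute (-247/43) via Euler: 11^((43-1)/2) mod 43 = 1, so (-247/43) = 1.
(-247/43) = 1, so 43 splits.

split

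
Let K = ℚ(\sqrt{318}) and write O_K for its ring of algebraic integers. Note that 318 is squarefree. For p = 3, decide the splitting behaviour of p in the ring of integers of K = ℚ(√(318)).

ramifies in O_K

d = 318 ≡ 2 (mod 4), so O_K = ℤ[√318] and disc(K) = 4d = 1272.
3 divides disc(K) = 1272, so 3 ramifies.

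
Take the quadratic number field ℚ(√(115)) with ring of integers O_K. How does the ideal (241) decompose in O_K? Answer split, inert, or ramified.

d = 115 ≡ 3 (mod 4), so O_K = ℤ[√115] and disc(K) = 4d = 460.
241 ∤ 460, so 241 is unramified.
Compute (115/241) via Euler: 115^((241-1)/2) mod 241 = 240, so (115/241) = -1.
(115/241) = -1, so 241 is inert.

241 remains inert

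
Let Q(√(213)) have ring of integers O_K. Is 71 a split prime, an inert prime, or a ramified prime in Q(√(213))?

d = 213 ≡ 1 (mod 4), so O_K = ℤ[(1+√213)/2] and disc(K) = d = 213.
disc(K) = 213 = 71·3, so p = 71 is ramified.

71 is ramified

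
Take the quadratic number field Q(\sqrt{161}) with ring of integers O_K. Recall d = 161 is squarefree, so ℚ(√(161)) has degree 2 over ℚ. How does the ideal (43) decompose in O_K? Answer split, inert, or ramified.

d = 161 ≡ 1 (mod 4), so O_K = ℤ[(1+√161)/2] and disc(K) = d = 161.
43 ∤ 161, so 43 is unramified.
(161/43) = 32^21 mod 43 = 42, giving Legendre symbol -1.
d is a non-residue mod p, hence 43 remains inert in O_K.

43 remains inert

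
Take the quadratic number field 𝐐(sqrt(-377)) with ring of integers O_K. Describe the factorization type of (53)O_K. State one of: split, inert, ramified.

Since -377 ≢ 1 mod 4, the ring of integers is ℤ[√-377] with discriminant 4·(-377) = -1508.
Since gcd(53, -1508) = 1 the prime 53 does not ramify.
(-377/53) = 47^26 mod 53 = 1, giving Legendre symbol 1.
Legendre symbol 1 ⇒ 53 is split.

split — (53) = 𝔭₁𝔭₂ with 𝔭₁ ≠ 𝔭₂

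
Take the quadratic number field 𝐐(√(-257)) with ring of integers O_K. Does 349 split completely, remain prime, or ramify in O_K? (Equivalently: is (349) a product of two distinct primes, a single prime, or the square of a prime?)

Since -257 ≢ 1 mod 4, the ring of integers is ℤ[√-257] with discriminant 4·(-257) = -1028.
Since gcd(349, -1028) = 1 the prime 349 does not ramify.
Legendre symbol by Euler's criterion: (-257/349) ≡ (-257)^174 ≡ 1 (mod 349), i.e. (-257/349) = 1.
(-257/349) = 1, so 349 splits.

split — (349) = 𝔭₁𝔭₂ with 𝔭₁ ≠ 𝔭₂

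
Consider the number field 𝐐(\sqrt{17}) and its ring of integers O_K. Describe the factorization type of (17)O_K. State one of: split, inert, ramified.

Since 17 ≡ 1 mod 4, the ring of integers is ℤ[(1+√17)/2] with discriminant 17.
Ramification test: 17 | 17. The prime 17 ramifies in K.

p ramifies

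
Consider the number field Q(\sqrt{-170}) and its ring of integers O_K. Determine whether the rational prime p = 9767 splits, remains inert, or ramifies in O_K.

p splits

-170 mod 4 = 2, hence disc K = 4·(-170) = -680 and O_K = ℤ[√-170].
disc(K) = -680 is not divisible by 9767; 9767 is unramified.
(-170/9767) = 9597^4883 mod 9767 = 1, giving Legendre symbol 1.
Legendre symbol 1 ⇒ 9767 is split.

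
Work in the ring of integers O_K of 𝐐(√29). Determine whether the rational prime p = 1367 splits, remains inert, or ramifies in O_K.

Since 29 ≡ 1 mod 4, the ring of integers is ℤ[(1+√29)/2] with discriminant 29.
disc(K) = 29 is not divisible by 1367; 1367 is unramified.
Euler's criterion: 29^683 mod 1367 = 1. Thus (29|1367) = 1.
(29/1367) = 1, so 1367 splits.

split — (1367) = 𝔭₁𝔭₂ with 𝔭₁ ≠ 𝔭₂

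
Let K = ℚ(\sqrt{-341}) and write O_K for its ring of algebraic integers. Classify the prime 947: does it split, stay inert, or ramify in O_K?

-341 mod 4 = 3, hence disc K = 4·(-341) = -1364 and O_K = ℤ[√-341].
disc(K) = -1364 is not divisible by 947; 947 is unramified.
Legendre symbol by Euler's criterion: (-341/947) ≡ (-341)^473 ≡ 1 (mod 947), i.e. (-341/947) = 1.
(-341/947) = 1, so 947 splits.

splits completely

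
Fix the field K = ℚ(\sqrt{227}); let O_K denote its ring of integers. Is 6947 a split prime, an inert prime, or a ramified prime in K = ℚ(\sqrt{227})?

227 mod 4 = 3, hence disc K = 4·227 = 908 and O_K = ℤ[√227].
6947 ∤ 908, so 6947 is unramified.
Legendre symbol by Euler's criterion: (227/6947) ≡ 227^3473 ≡ 1 (mod 6947), i.e. (227/6947) = 1.
(227/6947) = 1, so 6947 splits.

split — (6947) = 𝔭₁𝔭₂ with 𝔭₁ ≠ 𝔭₂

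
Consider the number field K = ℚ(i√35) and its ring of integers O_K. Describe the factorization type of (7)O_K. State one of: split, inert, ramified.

d = -35 ≡ 1 (mod 4), so O_K = ℤ[(1+√-35)/2] and disc(K) = d = -35.
disc(K) = -35 = 7·(-5), so p = 7 is ramified.

ramifies in O_K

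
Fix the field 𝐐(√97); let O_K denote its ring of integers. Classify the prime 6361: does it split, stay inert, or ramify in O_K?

97 mod 4 = 1, hence disc K = 97 and O_K = ℤ[(1+√97)/2].
6361 ∤ 97, so 6361 is unramified.
Euler's criterion: 97^3180 mod 6361 = 6360. Thus (97|6361) = -1.
Legendre symbol -1 ⇒ 6361 is inert.

remains prime (inert)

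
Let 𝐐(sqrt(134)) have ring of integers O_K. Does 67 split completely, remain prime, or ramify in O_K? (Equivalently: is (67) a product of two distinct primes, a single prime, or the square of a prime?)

Since 134 ≢ 1 mod 4, the ring of integers is ℤ[√134] with discriminant 4·134 = 536.
67 divides disc(K) = 536, so 67 ramifies.

p ramifies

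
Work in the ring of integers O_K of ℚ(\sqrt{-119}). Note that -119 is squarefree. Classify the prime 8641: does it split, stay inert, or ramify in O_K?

-119 mod 4 = 1, hence disc K = -119 and O_K = ℤ[(1+√-119)/2].
Since gcd(8641, -119) = 1 the prime 8641 does not ramify.
(-119/8641) = 8522^4320 mod 8641 = 1, giving Legendre symbol 1.
(-119/8641) = 1, so 8641 splits.

split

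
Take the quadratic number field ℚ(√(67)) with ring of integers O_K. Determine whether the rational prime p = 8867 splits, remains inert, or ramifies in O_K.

67 mod 4 = 3, hence disc K = 4·67 = 268 and O_K = ℤ[√67].
Since gcd(8867, 268) = 1 the prime 8867 does not ramify.
(67/8867) = 67^4433 mod 8867 = 8866, giving Legendre symbol -1.
(67/8867) = -1, so 8867 is inert.

inert — (8867) stays prime in O_K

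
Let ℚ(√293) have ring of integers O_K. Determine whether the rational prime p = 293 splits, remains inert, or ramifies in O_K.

p ramifies

293 mod 4 = 1, hence disc K = 293 and O_K = ℤ[(1+√293)/2].
Ramification test: 293 | 293. The prime 293 ramifies in K.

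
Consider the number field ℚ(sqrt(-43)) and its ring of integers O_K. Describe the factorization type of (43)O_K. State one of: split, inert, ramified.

ramifies in O_K

d = -43 ≡ 1 (mod 4), so O_K = ℤ[(1+√-43)/2] and disc(K) = d = -43.
disc(K) = -43 = 43·(-1), so p = 43 is ramified.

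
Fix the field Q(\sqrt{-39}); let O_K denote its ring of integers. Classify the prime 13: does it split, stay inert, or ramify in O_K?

ramified

-39 mod 4 = 1, hence disc K = -39 and O_K = ℤ[(1+√-39)/2].
Ramification test: 13 | -39. The prime 13 ramifies in K.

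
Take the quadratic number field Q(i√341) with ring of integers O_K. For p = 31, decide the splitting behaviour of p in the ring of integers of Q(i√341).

Since -341 ≢ 1 mod 4, the ring of integers is ℤ[√-341] with discriminant 4·(-341) = -1364.
31 divides disc(K) = -1364, so 31 ramifies.

31 is ramified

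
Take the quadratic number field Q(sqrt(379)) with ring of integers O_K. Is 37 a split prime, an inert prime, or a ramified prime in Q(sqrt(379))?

d = 379 ≡ 3 (mod 4), so O_K = ℤ[√379] and disc(K) = 4d = 1516.
Since gcd(37, 1516) = 1 the prime 37 does not ramify.
Legendre symbol by Euler's criterion: (379/37) ≡ 379^18 ≡ 1 (mod 37), i.e. (379/37) = 1.
Legendre symbol 1 ⇒ 37 is split.

37 splits in O_K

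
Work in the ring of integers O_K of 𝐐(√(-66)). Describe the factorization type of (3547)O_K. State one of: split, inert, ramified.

p splits

d = -66 ≡ 2 (mod 4), so O_K = ℤ[√-66] and disc(K) = 4d = -264.
Since gcd(3547, -264) = 1 the prime 3547 does not ramify.
Legendre symbol by Euler's criterion: (-66/3547) ≡ (-66)^1773 ≡ 1 (mod 3547), i.e. (-66/3547) = 1.
Legendre symbol 1 ⇒ 3547 is split.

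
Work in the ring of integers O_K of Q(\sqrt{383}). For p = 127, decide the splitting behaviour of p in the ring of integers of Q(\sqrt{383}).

127 splits in O_K

Since 383 ≢ 1 mod 4, the ring of integers is ℤ[√383] with discriminant 4·383 = 1532.
disc(K) = 1532 is not divisible by 127; 127 is unramified.
Compute (383/127) via Euler: 2^((127-1)/2) mod 127 = 1, so (383/127) = 1.
Legendre symbol 1 ⇒ 127 is split.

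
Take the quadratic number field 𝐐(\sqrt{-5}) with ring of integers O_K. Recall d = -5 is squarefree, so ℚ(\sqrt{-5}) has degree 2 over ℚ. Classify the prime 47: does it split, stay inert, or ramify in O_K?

splits completely

-5 mod 4 = 3, hence disc K = 4·(-5) = -20 and O_K = ℤ[√-5].
disc(K) = -20 is not divisible by 47; 47 is unramified.
Compute (-5/47) via Euler: 42^((47-1)/2) mod 47 = 1, so (-5/47) = 1.
(-5/47) = 1, so 47 splits.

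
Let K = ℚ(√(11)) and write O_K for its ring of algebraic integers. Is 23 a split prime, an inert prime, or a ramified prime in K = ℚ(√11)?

d = 11 ≡ 3 (mod 4), so O_K = ℤ[√11] and disc(K) = 4d = 44.
Since gcd(23, 44) = 1 the prime 23 does not ramify.
Compute (11/23) via Euler: 11^((23-1)/2) mod 23 = 22, so (11/23) = -1.
Legendre symbol -1 ⇒ 23 is inert.

inert — (23) stays prime in O_K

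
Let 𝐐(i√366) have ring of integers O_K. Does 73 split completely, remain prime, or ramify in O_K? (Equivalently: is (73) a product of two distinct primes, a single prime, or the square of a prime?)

-366 mod 4 = 2, hence disc K = 4·(-366) = -1464 and O_K = ℤ[√-366].
73 ∤ -1464, so 73 is unramified.
Legendre symbol by Euler's criterion: (-366/73) ≡ (-366)^36 ≡ 1 (mod 73), i.e. (-366/73) = 1.
Legendre symbol 1 ⇒ 73 is split.

split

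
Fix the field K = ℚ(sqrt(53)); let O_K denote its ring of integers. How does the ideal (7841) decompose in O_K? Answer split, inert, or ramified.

7841 remains inert

Since 53 ≡ 1 mod 4, the ring of integers is ℤ[(1+√53)/2] with discriminant 53.
7841 ∤ 53, so 7841 is unramified.
Legendre symbol by Euler's criterion: (53/7841) ≡ 53^3920 ≡ 7840 (mod 7841), i.e. (53/7841) = -1.
(53/7841) = -1, so 7841 is inert.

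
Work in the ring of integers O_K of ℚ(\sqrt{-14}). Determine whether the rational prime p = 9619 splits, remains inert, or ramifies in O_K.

-14 mod 4 = 2, hence disc K = 4·(-14) = -56 and O_K = ℤ[√-14].
9619 ∤ -56, so 9619 is unramified.
(-14/9619) = 9605^4809 mod 9619 = 9618, giving Legendre symbol -1.
d is a non-residue mod p, hence 9619 remains inert in O_K.

p is inert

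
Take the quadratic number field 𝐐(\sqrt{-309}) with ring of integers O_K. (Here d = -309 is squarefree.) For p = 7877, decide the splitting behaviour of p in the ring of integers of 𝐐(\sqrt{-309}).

remains prime (inert)

-309 mod 4 = 3, hence disc K = 4·(-309) = -1236 and O_K = ℤ[√-309].
Since gcd(7877, -1236) = 1 the prime 7877 does not ramify.
(-309/7877) = 7568^3938 mod 7877 = 7876, giving Legendre symbol -1.
(-309/7877) = -1, so 7877 is inert.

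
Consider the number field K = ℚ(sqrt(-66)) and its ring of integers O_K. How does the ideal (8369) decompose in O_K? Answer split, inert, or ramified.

inert

Since -66 ≢ 1 mod 4, the ring of integers is ℤ[√-66] with discriminant 4·(-66) = -264.
disc(K) = -264 is not divisible by 8369; 8369 is unramified.
Legendre symbol by Euler's criterion: (-66/8369) ≡ (-66)^4184 ≡ 8368 (mod 8369), i.e. (-66/8369) = -1.
d is a non-residue mod p, hence 8369 remains inert in O_K.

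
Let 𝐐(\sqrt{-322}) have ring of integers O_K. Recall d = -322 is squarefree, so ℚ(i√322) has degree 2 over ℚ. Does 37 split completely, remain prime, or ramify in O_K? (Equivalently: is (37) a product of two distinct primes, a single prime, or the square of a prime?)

split — (37) = 𝔭₁𝔭₂ with 𝔭₁ ≠ 𝔭₂

Since -322 ≢ 1 mod 4, the ring of integers is ℤ[√-322] with discriminant 4·(-322) = -1288.
disc(K) = -1288 is not divisible by 37; 37 is unramified.
Legendre symbol by Euler's criterion: (-322/37) ≡ (-322)^18 ≡ 1 (mod 37), i.e. (-322/37) = 1.
Legendre symbol 1 ⇒ 37 is split.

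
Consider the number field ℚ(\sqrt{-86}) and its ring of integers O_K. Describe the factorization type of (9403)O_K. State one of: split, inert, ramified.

-86 mod 4 = 2, hence disc K = 4·(-86) = -344 and O_K = ℤ[√-86].
9403 ∤ -344, so 9403 is unramified.
Euler's criterion: (-86)^4701 mod 9403 = 1. Thus (-86|9403) = 1.
d is a quadratic residue mod p, hence 9403 splits in O_K.

p splits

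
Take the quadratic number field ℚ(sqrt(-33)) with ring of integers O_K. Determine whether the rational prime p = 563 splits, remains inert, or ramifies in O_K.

inert

d = -33 ≡ 3 (mod 4), so O_K = ℤ[√-33] and disc(K) = 4d = -132.
563 ∤ -132, so 563 is unramified.
Euler's criterion: (-33)^281 mod 563 = 562. Thus (-33|563) = -1.
d is a non-residue mod p, hence 563 remains inert in O_K.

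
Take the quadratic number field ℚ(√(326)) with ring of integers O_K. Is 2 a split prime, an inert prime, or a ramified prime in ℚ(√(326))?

2 is ramified

d = 326 ≡ 2 (mod 4), so O_K = ℤ[√326] and disc(K) = 4d = 1304.
disc(K) = 1304 = 2·652, so p = 2 is ramified.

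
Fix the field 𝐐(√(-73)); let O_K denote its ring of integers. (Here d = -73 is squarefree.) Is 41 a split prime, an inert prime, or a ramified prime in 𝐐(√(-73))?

p splits

d = -73 ≡ 3 (mod 4), so O_K = ℤ[√-73] and disc(K) = 4d = -292.
Since gcd(41, -292) = 1 the prime 41 does not ramify.
Legendre symbol by Euler's criterion: (-73/41) ≡ (-73)^20 ≡ 1 (mod 41), i.e. (-73/41) = 1.
(-73/41) = 1, so 41 splits.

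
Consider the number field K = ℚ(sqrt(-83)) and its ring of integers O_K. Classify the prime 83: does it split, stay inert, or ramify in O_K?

d = -83 ≡ 1 (mod 4), so O_K = ℤ[(1+√-83)/2] and disc(K) = d = -83.
Ramification test: 83 | -83. The prime 83 ramifies in K.

ramified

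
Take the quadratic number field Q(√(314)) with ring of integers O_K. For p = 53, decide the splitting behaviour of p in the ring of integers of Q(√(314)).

314 mod 4 = 2, hence disc K = 4·314 = 1256 and O_K = ℤ[√314].
Since gcd(53, 1256) = 1 the prime 53 does not ramify.
Euler's criterion: 314^26 mod 53 = 1. Thus (314|53) = 1.
d is a quadratic residue mod p, hence 53 splits in O_K.

splits completely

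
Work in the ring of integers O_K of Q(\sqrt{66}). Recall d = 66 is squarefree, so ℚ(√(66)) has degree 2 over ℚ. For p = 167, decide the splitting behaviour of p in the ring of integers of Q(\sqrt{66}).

Since 66 ≢ 1 mod 4, the ring of integers is ℤ[√66] with discriminant 4·66 = 264.
disc(K) = 264 is not divisible by 167; 167 is unramified.
(66/167) = 66^83 mod 167 = 1, giving Legendre symbol 1.
d is a quadratic residue mod p, hence 167 splits in O_K.

split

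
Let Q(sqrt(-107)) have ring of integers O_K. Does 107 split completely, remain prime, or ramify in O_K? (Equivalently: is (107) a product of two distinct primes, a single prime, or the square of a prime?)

ramifies in O_K

-107 mod 4 = 1, hence disc K = -107 and O_K = ℤ[(1+√-107)/2].
Ramification test: 107 | -107. The prime 107 ramifies in K.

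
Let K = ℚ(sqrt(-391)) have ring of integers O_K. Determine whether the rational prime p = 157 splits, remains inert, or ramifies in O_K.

inert — (157) stays prime in O_K

d = -391 ≡ 1 (mod 4), so O_K = ℤ[(1+√-391)/2] and disc(K) = d = -391.
Since gcd(157, -391) = 1 the prime 157 does not ramify.
Legendre symbol by Euler's criterion: (-391/157) ≡ (-391)^78 ≡ 156 (mod 157), i.e. (-391/157) = -1.
Legendre symbol -1 ⇒ 157 is inert.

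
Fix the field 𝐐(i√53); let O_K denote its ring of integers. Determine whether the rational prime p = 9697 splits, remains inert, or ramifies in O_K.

remains prime (inert)

-53 mod 4 = 3, hence disc K = 4·(-53) = -212 and O_K = ℤ[√-53].
9697 ∤ -212, so 9697 is unramified.
Compute (-53/9697) via Euler: 9644^((9697-1)/2) mod 9697 = 9696, so (-53/9697) = -1.
(-53/9697) = -1, so 9697 is inert.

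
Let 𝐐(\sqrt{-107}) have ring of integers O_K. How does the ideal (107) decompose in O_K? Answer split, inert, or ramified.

-107 mod 4 = 1, hence disc K = -107 and O_K = ℤ[(1+√-107)/2].
Ramification test: 107 | -107. The prime 107 ramifies in K.

p ramifies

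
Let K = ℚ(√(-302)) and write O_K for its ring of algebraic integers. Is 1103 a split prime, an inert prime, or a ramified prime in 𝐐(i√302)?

inert

d = -302 ≡ 2 (mod 4), so O_K = ℤ[√-302] and disc(K) = 4d = -1208.
Since gcd(1103, -1208) = 1 the prime 1103 does not ramify.
Compute (-302/1103) via Euler: 801^((1103-1)/2) mod 1103 = 1102, so (-302/1103) = -1.
(-302/1103) = -1, so 1103 is inert.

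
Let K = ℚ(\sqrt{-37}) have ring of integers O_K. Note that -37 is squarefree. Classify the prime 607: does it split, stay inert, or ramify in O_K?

607 splits in O_K

-37 mod 4 = 3, hence disc K = 4·(-37) = -148 and O_K = ℤ[√-37].
disc(K) = -148 is not divisible by 607; 607 is unramified.
Legendre symbol by Euler's criterion: (-37/607) ≡ (-37)^303 ≡ 1 (mod 607), i.e. (-37/607) = 1.
Legendre symbol 1 ⇒ 607 is split.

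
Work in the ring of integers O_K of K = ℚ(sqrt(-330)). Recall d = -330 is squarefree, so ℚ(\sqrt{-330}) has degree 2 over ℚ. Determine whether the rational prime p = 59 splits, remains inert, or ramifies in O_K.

-330 mod 4 = 2, hence disc K = 4·(-330) = -1320 and O_K = ℤ[√-330].
59 ∤ -1320, so 59 is unramified.
Legendre symbol by Euler's criterion: (-330/59) ≡ (-330)^29 ≡ 58 (mod 59), i.e. (-330/59) = -1.
Legendre symbol -1 ⇒ 59 is inert.

59 remains inert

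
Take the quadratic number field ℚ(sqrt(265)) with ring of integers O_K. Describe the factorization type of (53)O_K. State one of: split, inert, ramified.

265 mod 4 = 1, hence disc K = 265 and O_K = ℤ[(1+√265)/2].
53 divides disc(K) = 265, so 53 ramifies.

ramified — (53) = 𝔭²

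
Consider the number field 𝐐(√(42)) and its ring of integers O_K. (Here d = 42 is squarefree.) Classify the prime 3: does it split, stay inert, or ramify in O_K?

42 mod 4 = 2, hence disc K = 4·42 = 168 and O_K = ℤ[√42].
3 divides disc(K) = 168, so 3 ramifies.

ramifies in O_K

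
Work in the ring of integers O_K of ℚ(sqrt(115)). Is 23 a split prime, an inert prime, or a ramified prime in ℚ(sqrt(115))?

d = 115 ≡ 3 (mod 4), so O_K = ℤ[√115] and disc(K) = 4d = 460.
disc(K) = 460 = 23·20, so p = 23 is ramified.

ramified — (23) = 𝔭²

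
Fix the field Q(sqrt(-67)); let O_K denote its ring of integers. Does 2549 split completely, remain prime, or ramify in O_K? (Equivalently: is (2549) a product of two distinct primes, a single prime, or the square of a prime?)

inert

Since -67 ≡ 1 mod 4, the ring of integers is ℤ[(1+√-67)/2] with discriminant -67.
2549 ∤ -67, so 2549 is unramified.
Compute (-67/2549) via Euler: 2482^((2549-1)/2) mod 2549 = 2548, so (-67/2549) = -1.
Legendre symbol -1 ⇒ 2549 is inert.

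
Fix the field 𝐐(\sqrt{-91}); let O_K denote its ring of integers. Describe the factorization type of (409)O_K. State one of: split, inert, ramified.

-91 mod 4 = 1, hence disc K = -91 and O_K = ℤ[(1+√-91)/2].
409 ∤ -91, so 409 is unramified.
(-91/409) = 318^204 mod 409 = 1, giving Legendre symbol 1.
Legendre symbol 1 ⇒ 409 is split.

split — (409) = 𝔭₁𝔭₂ with 𝔭₁ ≠ 𝔭₂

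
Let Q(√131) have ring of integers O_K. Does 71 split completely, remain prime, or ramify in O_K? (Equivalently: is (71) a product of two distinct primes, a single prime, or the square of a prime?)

split — (71) = 𝔭₁𝔭₂ with 𝔭₁ ≠ 𝔭₂

131 mod 4 = 3, hence disc K = 4·131 = 524 and O_K = ℤ[√131].
Since gcd(71, 524) = 1 the prime 71 does not ramify.
(131/71) = 60^35 mod 71 = 1, giving Legendre symbol 1.
Legendre symbol 1 ⇒ 71 is split.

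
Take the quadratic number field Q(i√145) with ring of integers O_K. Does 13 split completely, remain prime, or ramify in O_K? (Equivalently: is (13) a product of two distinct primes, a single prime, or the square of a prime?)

13 remains inert

d = -145 ≡ 3 (mod 4), so O_K = ℤ[√-145] and disc(K) = 4d = -580.
Since gcd(13, -580) = 1 the prime 13 does not ramify.
Compute (-145/13) via Euler: 11^((13-1)/2) mod 13 = 12, so (-145/13) = -1.
Legendre symbol -1 ⇒ 13 is inert.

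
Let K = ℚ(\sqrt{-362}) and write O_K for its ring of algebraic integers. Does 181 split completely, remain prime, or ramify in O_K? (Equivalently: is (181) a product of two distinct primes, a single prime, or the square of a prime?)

d = -362 ≡ 2 (mod 4), so O_K = ℤ[√-362] and disc(K) = 4d = -1448.
Ramification test: 181 | -1448. The prime 181 ramifies in K.

ramified — (181) = 𝔭²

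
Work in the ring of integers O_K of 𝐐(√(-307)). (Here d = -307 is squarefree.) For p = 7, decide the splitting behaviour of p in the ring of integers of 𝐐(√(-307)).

split — (7) = 𝔭₁𝔭₂ with 𝔭₁ ≠ 𝔭₂

d = -307 ≡ 1 (mod 4), so O_K = ℤ[(1+√-307)/2] and disc(K) = d = -307.
disc(K) = -307 is not divisible by 7; 7 is unramified.
Euler's criterion: (-307)^3 mod 7 = 1. Thus (-307|7) = 1.
d is a quadratic residue mod p, hence 7 splits in O_K.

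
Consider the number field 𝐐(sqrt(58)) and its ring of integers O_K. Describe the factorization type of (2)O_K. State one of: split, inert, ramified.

58 mod 4 = 2, hence disc K = 4·58 = 232 and O_K = ℤ[√58].
Ramification test: 2 | 232. The prime 2 ramifies in K.

2 is ramified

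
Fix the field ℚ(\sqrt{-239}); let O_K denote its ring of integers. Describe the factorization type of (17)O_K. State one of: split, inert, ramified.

d = -239 ≡ 1 (mod 4), so O_K = ℤ[(1+√-239)/2] and disc(K) = d = -239.
Since gcd(17, -239) = 1 the prime 17 does not ramify.
(-239/17) = 16^8 mod 17 = 1, giving Legendre symbol 1.
(-239/17) = 1, so 17 splits.

p splits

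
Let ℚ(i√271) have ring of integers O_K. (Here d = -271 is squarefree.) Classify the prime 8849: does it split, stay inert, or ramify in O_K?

-271 mod 4 = 1, hence disc K = -271 and O_K = ℤ[(1+√-271)/2].
disc(K) = -271 is not divisible by 8849; 8849 is unramified.
Euler's criterion: (-271)^4424 mod 8849 = 1. Thus (-271|8849) = 1.
(-271/8849) = 1, so 8849 splits.

p splits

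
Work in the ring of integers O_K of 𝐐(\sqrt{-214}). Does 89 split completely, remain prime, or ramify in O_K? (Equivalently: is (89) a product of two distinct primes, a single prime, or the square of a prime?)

split

Since -214 ≢ 1 mod 4, the ring of integers is ℤ[√-214] with discriminant 4·(-214) = -856.
Since gcd(89, -856) = 1 the prime 89 does not ramify.
Compute (-214/89) via Euler: 53^((89-1)/2) mod 89 = 1, so (-214/89) = 1.
d is a quadratic residue mod p, hence 89 splits in O_K.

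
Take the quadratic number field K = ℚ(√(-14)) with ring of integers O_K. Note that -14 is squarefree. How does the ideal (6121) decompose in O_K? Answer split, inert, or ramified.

d = -14 ≡ 2 (mod 4), so O_K = ℤ[√-14] and disc(K) = 4d = -56.
6121 ∤ -56, so 6121 is unramified.
Compute (-14/6121) via Euler: 6107^((6121-1)/2) mod 6121 = 6120, so (-14/6121) = -1.
d is a non-residue mod p, hence 6121 remains inert in O_K.

inert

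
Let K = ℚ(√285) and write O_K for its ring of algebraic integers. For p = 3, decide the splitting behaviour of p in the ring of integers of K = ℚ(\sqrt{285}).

ramified

d = 285 ≡ 1 (mod 4), so O_K = ℤ[(1+√285)/2] and disc(K) = d = 285.
3 divides disc(K) = 285, so 3 ramifies.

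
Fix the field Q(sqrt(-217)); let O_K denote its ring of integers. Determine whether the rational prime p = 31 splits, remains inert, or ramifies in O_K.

Since -217 ≢ 1 mod 4, the ring of integers is ℤ[√-217] with discriminant 4·(-217) = -868.
31 divides disc(K) = -868, so 31 ramifies.

ramifies in O_K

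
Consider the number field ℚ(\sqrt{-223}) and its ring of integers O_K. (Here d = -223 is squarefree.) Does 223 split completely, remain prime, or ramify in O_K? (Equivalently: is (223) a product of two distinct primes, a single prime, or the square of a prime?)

223 is ramified

-223 mod 4 = 1, hence disc K = -223 and O_K = ℤ[(1+√-223)/2].
disc(K) = -223 = 223·(-1), so p = 223 is ramified.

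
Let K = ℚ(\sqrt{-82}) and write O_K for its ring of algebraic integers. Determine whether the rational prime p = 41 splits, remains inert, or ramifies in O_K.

Since -82 ≢ 1 mod 4, the ring of integers is ℤ[√-82] with discriminant 4·(-82) = -328.
disc(K) = -328 = 41·(-8), so p = 41 is ramified.

ramified — (41) = 𝔭²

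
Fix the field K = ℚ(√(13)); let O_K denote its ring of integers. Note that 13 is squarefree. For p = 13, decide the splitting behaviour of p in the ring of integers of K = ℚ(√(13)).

Since 13 ≡ 1 mod 4, the ring of integers is ℤ[(1+√13)/2] with discriminant 13.
disc(K) = 13 = 13·1, so p = 13 is ramified.

ramified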